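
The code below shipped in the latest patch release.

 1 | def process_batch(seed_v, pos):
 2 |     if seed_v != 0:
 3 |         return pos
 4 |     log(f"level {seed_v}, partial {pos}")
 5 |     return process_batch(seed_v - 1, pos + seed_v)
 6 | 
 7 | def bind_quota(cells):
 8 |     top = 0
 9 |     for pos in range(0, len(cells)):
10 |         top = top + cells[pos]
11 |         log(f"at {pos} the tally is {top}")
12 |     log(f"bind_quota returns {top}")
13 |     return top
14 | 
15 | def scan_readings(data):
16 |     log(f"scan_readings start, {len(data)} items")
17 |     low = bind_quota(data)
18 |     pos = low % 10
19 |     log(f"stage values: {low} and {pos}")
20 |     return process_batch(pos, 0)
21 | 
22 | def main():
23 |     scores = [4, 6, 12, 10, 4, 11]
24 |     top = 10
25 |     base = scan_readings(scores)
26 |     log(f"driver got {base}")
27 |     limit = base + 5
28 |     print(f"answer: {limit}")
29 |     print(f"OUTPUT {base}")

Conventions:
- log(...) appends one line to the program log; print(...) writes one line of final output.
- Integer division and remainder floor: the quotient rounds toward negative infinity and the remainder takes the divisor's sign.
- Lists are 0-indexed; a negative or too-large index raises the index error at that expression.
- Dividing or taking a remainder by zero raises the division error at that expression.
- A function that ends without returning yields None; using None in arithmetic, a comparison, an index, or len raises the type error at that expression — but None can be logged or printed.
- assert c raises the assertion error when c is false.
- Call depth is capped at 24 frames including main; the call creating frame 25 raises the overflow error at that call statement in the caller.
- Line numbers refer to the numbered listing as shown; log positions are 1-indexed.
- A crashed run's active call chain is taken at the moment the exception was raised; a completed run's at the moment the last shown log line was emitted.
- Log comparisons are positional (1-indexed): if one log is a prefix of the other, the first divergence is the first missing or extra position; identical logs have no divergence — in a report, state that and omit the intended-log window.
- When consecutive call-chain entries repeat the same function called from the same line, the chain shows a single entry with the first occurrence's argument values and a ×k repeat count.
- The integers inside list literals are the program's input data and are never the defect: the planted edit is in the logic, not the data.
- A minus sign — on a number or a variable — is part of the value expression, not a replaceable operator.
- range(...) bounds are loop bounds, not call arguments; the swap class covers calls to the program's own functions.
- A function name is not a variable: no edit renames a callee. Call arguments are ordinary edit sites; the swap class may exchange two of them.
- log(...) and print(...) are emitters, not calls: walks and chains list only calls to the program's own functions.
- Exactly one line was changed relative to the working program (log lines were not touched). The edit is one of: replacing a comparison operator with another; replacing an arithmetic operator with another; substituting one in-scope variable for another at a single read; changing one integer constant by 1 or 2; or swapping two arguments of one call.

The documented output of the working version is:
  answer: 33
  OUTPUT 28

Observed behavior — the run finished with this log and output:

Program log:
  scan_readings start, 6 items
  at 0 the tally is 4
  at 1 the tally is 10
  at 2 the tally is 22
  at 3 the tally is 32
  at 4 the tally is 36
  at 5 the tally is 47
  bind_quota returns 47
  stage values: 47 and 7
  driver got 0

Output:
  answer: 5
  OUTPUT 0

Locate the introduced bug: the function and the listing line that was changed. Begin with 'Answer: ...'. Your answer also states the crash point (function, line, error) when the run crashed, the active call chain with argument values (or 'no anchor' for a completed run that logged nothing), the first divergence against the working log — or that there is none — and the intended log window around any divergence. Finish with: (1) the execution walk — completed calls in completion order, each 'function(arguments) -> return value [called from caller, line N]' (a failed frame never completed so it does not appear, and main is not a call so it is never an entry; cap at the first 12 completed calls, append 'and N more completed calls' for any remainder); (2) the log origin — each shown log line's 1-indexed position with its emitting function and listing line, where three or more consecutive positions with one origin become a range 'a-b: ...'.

Answer: the defect is in process_batch at line 2.
The tell: At log position 10 the runs split — shown 'driver got 0', but the working version logs 'level 7, partial 0'.
Call chain: main.
First divergence: position 10; shown 'driver got 0' vs intended 'level 7, partial 0'.
Intended log window:
  8: bind_quota returns 47
  9: stage values: 47 and 7
  10: level 7, partial 0
  11: level 6, partial 7
Execution walk:
  bind_quota([4, 6, 12, 10, 4, 11]) -> 47  [called from scan_readings, line 17]
  process_batch(7, 0) -> 0  [called from scan_readings, line 20]
  scan_readings([4, 6, 12, 10, 4, 11]) -> 0  [called from main, line 25]
Log origin:
  1: from scan_readings, line 16
  2-7: from bind_quota, line 11
  8: from bind_quota, line 12
  9: from scan_readings, line 19
  10: from main, line 26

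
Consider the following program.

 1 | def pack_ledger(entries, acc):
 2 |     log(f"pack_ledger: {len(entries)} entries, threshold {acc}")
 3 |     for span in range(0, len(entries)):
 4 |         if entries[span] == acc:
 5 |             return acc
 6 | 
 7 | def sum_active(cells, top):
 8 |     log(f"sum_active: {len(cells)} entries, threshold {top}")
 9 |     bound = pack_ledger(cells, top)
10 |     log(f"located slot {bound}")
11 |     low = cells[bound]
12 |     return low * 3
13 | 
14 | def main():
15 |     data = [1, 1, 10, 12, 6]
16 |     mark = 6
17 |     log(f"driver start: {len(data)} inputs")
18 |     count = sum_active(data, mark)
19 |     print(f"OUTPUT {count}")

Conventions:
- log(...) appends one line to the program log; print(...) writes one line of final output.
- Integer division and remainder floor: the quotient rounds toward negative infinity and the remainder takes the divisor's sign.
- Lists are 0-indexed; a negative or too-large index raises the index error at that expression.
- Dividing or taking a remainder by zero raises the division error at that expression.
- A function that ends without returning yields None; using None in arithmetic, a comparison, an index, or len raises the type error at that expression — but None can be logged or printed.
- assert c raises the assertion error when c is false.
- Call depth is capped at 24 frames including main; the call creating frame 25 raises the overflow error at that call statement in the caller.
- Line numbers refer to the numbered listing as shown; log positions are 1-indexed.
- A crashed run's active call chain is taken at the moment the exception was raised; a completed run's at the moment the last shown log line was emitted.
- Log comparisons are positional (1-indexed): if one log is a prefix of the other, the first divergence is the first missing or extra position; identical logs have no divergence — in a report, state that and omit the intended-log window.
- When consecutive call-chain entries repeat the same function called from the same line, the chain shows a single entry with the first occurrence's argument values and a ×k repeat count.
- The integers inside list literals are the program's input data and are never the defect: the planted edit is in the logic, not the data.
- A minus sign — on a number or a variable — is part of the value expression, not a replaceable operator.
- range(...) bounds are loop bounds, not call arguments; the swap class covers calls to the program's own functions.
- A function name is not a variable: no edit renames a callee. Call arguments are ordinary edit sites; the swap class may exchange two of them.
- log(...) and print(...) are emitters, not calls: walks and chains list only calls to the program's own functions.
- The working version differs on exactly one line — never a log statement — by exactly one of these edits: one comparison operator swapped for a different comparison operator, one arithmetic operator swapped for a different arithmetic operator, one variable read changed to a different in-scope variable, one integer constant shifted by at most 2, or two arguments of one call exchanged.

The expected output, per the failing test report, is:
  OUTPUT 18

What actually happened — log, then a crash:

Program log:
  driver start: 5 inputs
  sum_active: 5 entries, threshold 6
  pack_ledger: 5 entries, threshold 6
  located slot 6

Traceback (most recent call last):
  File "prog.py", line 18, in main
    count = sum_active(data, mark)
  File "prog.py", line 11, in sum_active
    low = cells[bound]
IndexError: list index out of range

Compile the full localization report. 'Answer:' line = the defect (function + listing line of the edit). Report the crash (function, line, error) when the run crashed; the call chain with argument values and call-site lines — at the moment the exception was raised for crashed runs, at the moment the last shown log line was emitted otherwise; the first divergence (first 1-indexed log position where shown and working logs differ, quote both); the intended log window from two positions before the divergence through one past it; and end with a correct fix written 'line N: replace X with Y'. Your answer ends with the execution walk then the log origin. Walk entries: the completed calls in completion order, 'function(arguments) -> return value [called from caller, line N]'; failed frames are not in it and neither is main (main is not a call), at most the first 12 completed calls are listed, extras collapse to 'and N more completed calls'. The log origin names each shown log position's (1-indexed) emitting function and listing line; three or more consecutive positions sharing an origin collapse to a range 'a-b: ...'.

Answer: the defect is in pack_ledger at line 5.
The tell: Position 4 is the first bad log line: 'located slot 6' should read 'located slot 4'.
Crash: sum_active, line 11, IndexError.
Call chain: main -> sum_active([1, 1, 10, 12, 6], 6) (called at line 18).
First divergence: at position 4 the run shows 'located slot 6' where the working version logs 'located slot 4'.
Intended log window:
  2: sum_active: 5 entries, threshold 6
  3: pack_ledger: 5 entries, threshold 6
  4: located slot 4
Execution walk:
  pack_ledger([1, 1, 10, 12, 6], 6) -> 6  [called from sum_active, line 9]
Log line origins:
  1: emitted by main (line 17)
  2: emitted by sum_active (line 8)
  3: emitted by pack_ledger (line 2)
  4: emitted by sum_active (line 10)
A correct fix: line 5: replace `acc` with `span`.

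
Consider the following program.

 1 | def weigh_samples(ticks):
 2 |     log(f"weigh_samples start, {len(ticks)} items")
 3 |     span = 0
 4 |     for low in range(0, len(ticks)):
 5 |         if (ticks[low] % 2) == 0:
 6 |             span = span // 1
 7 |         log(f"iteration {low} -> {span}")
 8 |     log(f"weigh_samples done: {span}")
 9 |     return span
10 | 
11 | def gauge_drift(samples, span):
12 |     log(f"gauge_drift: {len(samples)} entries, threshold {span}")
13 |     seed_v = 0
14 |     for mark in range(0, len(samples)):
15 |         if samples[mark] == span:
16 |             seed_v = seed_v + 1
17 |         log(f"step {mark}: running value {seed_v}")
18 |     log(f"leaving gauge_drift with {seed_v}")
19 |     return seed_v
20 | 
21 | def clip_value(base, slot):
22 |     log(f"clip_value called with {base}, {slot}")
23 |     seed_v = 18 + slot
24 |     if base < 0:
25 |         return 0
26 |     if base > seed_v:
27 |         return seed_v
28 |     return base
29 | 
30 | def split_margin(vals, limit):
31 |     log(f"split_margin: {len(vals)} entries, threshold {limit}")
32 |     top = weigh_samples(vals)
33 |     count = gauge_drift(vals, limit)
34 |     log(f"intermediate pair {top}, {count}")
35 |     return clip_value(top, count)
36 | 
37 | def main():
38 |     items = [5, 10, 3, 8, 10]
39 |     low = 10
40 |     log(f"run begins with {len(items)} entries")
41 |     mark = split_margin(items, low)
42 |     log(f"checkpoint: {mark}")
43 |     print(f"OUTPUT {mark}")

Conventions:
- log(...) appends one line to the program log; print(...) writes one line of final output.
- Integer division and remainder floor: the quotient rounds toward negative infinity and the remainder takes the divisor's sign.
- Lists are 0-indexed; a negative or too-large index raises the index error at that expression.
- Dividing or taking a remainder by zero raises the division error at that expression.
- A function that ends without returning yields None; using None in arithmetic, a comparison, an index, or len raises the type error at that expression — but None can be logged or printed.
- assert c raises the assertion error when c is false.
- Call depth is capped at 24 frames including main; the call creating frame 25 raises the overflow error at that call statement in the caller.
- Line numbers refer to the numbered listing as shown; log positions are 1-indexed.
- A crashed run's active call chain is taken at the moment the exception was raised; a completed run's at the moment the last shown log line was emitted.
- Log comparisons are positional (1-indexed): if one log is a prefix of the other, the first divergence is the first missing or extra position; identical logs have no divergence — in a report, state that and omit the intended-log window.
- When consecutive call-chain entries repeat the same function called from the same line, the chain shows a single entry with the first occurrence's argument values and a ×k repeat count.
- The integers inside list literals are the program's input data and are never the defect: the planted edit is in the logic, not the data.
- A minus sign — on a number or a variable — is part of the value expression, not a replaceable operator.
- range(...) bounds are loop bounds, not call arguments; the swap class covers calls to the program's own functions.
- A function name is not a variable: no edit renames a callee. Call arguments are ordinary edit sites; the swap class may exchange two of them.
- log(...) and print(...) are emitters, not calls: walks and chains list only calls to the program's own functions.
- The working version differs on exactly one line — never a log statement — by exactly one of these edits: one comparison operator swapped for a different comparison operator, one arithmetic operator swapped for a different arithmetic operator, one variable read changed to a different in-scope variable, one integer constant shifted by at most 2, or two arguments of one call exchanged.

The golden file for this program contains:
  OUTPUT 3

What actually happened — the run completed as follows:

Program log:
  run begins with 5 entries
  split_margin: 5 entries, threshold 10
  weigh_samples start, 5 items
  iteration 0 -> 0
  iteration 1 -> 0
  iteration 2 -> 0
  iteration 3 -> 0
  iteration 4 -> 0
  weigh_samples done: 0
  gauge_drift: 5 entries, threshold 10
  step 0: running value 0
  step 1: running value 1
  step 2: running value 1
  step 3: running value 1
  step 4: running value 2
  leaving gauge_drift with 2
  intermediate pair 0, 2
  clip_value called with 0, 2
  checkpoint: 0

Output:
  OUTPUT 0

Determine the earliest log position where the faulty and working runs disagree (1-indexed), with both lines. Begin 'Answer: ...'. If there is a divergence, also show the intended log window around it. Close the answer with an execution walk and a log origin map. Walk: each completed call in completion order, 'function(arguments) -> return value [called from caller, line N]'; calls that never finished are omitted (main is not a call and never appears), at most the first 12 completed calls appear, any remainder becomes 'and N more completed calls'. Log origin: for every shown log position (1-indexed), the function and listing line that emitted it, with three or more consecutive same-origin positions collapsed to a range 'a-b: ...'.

Answer: position 5 — the shown line 'iteration 1 -> 0' should read 'iteration 1 -> 1'.
Intended log window:
  3: weigh_samples start, 5 items
  4: iteration 0 -> 0
  5: iteration 1 -> 1
  6: iteration 2 -> 1
Execution walk:
  weigh_samples([5, 10, 3, 8, 10]) -> 0  [called from split_margin, line 32]
  gauge_drift([5, 10, 3, 8, 10], 10) -> 2  [called from split_margin, line 33]
  clip_value(0, 2) -> 0  [called from split_margin, line 35]
  split_margin([5, 10, 3, 8, 10], 10) -> 0  [called from main, line 41]
Log line origins:
  1: from main, line 40
  2: from split_margin, line 31
  3: from weigh_samples, line 2
  4-8: from weigh_samples, line 7
  9: from weigh_samples, line 8
  10: from gauge_drift, line 12
  11-15: from gauge_drift, line 17
  16: from gauge_drift, line 18
  17: from split_margin, line 34
  18: from clip_value, line 22
  19: from main, line 42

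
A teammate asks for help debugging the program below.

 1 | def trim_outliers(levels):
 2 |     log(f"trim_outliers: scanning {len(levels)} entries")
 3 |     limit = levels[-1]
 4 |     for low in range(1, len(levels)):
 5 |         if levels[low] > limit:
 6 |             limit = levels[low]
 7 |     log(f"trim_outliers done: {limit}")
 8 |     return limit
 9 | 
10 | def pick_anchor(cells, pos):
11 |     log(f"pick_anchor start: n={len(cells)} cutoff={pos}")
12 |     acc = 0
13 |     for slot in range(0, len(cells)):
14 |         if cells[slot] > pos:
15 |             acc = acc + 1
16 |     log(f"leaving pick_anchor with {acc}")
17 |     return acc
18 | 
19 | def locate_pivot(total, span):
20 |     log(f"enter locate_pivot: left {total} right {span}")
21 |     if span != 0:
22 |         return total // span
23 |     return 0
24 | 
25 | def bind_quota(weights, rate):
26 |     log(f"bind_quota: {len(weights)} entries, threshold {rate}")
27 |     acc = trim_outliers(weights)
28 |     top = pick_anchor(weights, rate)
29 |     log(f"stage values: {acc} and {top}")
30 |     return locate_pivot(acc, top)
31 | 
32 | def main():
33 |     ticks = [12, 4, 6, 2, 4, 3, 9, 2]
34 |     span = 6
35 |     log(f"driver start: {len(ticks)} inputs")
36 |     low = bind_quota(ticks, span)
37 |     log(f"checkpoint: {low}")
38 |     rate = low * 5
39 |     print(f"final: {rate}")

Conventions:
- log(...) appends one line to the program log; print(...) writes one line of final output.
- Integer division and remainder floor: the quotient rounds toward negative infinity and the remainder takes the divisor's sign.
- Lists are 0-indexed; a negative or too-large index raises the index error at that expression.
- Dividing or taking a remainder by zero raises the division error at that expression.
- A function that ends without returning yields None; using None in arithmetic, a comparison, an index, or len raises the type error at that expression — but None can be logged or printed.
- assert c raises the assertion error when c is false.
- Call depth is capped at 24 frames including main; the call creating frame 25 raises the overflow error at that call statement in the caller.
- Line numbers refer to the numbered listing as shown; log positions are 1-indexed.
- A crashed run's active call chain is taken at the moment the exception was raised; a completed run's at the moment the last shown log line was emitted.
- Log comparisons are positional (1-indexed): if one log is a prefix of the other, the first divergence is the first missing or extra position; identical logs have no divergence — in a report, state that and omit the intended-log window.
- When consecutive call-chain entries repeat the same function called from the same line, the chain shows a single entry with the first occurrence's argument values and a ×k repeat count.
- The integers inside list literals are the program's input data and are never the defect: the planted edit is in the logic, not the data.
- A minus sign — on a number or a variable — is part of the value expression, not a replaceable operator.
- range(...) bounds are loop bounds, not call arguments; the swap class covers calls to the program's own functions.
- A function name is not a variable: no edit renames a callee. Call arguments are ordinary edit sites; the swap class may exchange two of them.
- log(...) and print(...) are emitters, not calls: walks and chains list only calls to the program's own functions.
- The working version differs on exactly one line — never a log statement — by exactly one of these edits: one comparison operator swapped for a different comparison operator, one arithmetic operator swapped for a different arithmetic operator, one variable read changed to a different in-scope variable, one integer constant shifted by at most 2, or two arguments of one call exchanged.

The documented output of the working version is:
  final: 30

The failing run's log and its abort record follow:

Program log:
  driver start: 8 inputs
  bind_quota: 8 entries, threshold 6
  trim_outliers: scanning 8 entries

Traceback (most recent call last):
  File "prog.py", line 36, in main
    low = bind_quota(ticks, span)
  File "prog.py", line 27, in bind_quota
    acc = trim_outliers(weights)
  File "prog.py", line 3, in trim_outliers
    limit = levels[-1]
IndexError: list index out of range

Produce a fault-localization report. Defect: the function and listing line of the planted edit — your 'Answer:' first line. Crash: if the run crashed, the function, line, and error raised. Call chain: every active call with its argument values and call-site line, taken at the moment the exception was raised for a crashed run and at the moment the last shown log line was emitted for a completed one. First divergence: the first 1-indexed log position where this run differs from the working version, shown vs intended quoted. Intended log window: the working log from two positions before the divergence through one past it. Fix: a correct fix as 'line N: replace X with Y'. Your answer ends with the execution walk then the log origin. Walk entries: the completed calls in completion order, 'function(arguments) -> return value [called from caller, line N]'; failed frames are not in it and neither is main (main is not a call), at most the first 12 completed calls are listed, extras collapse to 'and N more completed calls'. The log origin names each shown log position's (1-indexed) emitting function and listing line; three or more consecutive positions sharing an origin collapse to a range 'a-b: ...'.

Answer: the defect is in trim_outliers at line 3.
Key observation: After 3 matching log lines the faulty run goes silent, while the working version continues with 'trim_outliers done: 12'.
Crash: trim_outliers, line 3, IndexError.
Call chain: main -> bind_quota([12, 4, 6, 2, 4, 3, 9, 2], 6) (called at line 36) -> trim_outliers([12, 4, 6, 2, 4, 3, 9, 2]) (called at line 27).
First divergence: position 4 — the faulty run's log ends after 3 lines; the working version continues with 'trim_outliers done: 12'.
Intended log window:
  2: bind_quota: 8 entries, threshold 6
  3: trim_outliers: scanning 8 entries
  4: trim_outliers done: 12
  5: pick_anchor start: n=8 cutoff=6
Execution walk:
  (no call completed)
Origin of each log line:
  1: logged in main at line 35
  2: logged in bind_quota at line 26
  3: logged in trim_outliers at line 2
A correct fix: line 3: replace `-1` with `0`.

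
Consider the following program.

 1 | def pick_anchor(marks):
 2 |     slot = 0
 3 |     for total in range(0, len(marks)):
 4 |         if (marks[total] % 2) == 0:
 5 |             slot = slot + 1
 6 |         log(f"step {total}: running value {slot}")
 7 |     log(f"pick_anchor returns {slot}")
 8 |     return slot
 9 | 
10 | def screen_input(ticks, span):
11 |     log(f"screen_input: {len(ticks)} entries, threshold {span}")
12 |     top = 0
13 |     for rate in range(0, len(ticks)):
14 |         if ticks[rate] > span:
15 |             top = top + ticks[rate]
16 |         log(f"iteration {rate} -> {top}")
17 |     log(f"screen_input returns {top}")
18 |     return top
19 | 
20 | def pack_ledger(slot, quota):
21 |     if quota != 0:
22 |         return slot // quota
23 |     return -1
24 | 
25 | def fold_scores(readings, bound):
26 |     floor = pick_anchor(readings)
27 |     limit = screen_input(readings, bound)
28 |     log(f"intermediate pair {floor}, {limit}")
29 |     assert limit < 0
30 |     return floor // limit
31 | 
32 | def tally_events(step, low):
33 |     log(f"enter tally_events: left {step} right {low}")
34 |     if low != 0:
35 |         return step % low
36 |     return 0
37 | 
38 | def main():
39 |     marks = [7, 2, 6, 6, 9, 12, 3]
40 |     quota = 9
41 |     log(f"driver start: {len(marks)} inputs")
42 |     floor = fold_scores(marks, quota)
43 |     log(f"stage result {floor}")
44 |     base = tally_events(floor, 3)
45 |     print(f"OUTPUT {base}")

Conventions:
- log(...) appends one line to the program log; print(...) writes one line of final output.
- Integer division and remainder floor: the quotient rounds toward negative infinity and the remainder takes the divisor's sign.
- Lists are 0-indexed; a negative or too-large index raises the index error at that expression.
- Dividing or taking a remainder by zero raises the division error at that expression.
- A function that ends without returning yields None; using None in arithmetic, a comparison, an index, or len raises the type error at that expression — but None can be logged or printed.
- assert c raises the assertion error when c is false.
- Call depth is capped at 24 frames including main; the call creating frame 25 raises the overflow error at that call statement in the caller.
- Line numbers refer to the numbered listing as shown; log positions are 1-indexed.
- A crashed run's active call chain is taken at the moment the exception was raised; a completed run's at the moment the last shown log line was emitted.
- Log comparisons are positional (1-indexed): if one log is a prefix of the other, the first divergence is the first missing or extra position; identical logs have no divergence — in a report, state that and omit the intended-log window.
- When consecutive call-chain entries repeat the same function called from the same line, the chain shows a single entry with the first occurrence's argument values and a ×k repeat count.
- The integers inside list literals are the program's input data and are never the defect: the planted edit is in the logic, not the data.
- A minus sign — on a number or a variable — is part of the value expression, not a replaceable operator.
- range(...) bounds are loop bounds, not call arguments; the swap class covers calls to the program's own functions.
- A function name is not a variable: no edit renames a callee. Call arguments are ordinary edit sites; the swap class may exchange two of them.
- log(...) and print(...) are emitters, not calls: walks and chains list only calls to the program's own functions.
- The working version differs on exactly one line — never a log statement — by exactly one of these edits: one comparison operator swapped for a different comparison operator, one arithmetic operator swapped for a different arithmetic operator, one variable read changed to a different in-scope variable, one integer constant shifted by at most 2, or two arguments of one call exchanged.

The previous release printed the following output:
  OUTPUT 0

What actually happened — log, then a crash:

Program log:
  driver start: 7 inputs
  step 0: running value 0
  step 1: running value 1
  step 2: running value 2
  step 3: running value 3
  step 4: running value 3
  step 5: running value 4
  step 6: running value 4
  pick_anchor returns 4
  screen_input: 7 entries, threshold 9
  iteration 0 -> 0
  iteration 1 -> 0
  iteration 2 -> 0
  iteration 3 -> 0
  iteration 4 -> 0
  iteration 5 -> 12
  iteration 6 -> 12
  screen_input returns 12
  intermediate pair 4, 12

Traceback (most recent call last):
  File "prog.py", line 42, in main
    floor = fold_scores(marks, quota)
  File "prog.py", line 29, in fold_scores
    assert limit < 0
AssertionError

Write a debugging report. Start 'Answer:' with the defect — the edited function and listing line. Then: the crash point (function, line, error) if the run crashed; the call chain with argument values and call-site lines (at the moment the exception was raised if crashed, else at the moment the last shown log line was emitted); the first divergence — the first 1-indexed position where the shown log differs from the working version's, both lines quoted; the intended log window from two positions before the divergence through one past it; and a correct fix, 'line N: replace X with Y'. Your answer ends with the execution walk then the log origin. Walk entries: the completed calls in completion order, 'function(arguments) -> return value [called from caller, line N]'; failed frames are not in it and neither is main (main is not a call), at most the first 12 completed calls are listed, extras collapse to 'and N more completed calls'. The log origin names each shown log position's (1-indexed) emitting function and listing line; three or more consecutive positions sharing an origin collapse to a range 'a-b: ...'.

Answer: the defect is in fold_scores at line 29.
Key fact: Only 19 log lines were emitted before the run died; the intended continuation was 'stage result 0'.
Crash: fold_scores, line 29, AssertionError.
Call chain: main -> fold_scores([7, 2, 6, 6, 9, 12, 3], 9) (called at line 42).
First divergence: position 20 — the faulty run's log ends after 19 lines; the working version continues with 'stage result 0'.
Intended log window:
  18: screen_input returns 12
  19: intermediate pair 4, 12
  20: stage result 0
  21: enter tally_events: left 0 right 3
Execution walk:
  pick_anchor([7, 2, 6, 6, 9, 12, 3]) -> 4  [called from fold_scores, line 26]
  screen_input([7, 2, 6, 6, 9, 12, 3], 9) -> 12  [called from fold_scores, line 27]
Origin of each log line:
  1: logged in main at line 41
  2-8: logged in pick_anchor at line 6
  9: logged in pick_anchor at line 7
  10: logged in screen_input at line 11
  11-17: logged in screen_input at line 16
  18: logged in screen_input at line 17
  19: logged in fold_scores at line 28
A correct fix: line 29: replace `<` with `>`.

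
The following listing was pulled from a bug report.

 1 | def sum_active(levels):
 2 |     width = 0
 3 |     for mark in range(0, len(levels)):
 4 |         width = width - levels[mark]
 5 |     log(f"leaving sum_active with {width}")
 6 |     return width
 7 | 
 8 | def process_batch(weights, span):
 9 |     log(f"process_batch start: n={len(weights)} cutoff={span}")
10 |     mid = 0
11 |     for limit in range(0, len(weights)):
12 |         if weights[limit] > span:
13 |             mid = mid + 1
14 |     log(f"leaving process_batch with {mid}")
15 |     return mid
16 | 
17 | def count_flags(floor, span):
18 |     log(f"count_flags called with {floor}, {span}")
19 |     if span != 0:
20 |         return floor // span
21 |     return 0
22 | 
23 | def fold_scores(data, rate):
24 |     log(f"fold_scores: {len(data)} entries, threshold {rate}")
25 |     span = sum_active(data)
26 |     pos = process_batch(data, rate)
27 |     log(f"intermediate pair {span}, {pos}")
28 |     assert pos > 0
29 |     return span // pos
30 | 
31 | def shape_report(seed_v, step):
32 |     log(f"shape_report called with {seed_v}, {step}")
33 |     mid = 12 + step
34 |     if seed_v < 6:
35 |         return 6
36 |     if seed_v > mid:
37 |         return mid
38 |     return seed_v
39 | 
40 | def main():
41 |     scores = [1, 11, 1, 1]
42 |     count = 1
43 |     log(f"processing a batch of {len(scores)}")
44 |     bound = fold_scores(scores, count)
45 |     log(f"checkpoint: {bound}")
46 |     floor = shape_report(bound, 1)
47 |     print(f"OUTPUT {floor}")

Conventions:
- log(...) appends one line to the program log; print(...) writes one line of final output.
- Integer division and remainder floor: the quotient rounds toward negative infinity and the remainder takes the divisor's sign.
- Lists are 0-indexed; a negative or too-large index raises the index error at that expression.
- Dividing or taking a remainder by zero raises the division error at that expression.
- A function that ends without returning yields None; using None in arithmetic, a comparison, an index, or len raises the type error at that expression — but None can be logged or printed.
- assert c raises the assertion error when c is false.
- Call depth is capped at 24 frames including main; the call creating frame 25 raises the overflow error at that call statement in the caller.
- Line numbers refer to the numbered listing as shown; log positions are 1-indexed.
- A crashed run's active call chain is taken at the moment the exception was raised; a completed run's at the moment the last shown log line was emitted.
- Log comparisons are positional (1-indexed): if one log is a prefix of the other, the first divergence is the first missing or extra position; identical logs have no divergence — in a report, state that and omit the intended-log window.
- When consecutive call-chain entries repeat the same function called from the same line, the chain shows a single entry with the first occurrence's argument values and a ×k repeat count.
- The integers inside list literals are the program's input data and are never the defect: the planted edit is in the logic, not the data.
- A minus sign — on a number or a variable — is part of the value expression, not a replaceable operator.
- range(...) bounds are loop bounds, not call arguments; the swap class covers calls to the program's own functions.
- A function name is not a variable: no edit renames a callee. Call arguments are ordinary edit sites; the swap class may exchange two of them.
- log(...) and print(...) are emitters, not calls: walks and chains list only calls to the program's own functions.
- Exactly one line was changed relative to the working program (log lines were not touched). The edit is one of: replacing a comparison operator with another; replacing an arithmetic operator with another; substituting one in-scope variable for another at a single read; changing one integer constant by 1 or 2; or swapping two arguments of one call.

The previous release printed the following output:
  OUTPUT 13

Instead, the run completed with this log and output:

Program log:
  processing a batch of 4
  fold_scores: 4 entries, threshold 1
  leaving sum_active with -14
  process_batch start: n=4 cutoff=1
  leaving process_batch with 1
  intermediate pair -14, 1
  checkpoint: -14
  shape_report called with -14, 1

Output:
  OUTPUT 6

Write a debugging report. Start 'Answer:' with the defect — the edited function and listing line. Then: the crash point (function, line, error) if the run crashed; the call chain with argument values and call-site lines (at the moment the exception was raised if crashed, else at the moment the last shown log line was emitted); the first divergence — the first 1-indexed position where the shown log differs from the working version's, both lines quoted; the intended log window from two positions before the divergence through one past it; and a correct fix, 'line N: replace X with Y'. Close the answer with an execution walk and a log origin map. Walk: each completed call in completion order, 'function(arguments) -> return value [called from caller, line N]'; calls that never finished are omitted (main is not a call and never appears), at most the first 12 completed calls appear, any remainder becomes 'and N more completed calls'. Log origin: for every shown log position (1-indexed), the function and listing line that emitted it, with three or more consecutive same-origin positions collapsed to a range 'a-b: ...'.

Answer: the defect is in sum_active at line 4.
Key observation: The earliest visible damage is log position 3 — 'leaving sum_active with -14' rather than the intended 'leaving sum_active with 14'.
Call chain: main -> shape_report(-14, 1) (called at line 46).
First divergence: position 3 — the shown line 'leaving sum_active with -14' should read 'leaving sum_active with 14'.
Intended log window:
  1: processing a batch of 4
  2: fold_scores: 4 entries, threshold 1
  3: leaving sum_active with 14
  4: process_batch start: n=4 cutoff=1
Execution walk:
  sum_active([1, 11, 1, 1]) -> -14  [called from fold_scores, line 25]
  process_batch([1, 11, 1, 1], 1) -> 1  [called from fold_scores, line 26]
  fold_scores([1, 11, 1, 1], 1) -> -14  [called from main, line 44]
  shape_report(-14, 1) -> 6  [called from main, line 46]
Log line origins:
  1: emitted by main (line 43)
  2: emitted by fold_scores (line 24)
  3: emitted by sum_active (line 5)
  4: emitted by process_batch (line 9)
  5: emitted by process_batch (line 14)
  6: emitted by fold_scores (line 27)
  7: emitted by main (line 45)
  8: emitted by shape_report (line 32)
A correct fix: line 4: replace `-` with `+`.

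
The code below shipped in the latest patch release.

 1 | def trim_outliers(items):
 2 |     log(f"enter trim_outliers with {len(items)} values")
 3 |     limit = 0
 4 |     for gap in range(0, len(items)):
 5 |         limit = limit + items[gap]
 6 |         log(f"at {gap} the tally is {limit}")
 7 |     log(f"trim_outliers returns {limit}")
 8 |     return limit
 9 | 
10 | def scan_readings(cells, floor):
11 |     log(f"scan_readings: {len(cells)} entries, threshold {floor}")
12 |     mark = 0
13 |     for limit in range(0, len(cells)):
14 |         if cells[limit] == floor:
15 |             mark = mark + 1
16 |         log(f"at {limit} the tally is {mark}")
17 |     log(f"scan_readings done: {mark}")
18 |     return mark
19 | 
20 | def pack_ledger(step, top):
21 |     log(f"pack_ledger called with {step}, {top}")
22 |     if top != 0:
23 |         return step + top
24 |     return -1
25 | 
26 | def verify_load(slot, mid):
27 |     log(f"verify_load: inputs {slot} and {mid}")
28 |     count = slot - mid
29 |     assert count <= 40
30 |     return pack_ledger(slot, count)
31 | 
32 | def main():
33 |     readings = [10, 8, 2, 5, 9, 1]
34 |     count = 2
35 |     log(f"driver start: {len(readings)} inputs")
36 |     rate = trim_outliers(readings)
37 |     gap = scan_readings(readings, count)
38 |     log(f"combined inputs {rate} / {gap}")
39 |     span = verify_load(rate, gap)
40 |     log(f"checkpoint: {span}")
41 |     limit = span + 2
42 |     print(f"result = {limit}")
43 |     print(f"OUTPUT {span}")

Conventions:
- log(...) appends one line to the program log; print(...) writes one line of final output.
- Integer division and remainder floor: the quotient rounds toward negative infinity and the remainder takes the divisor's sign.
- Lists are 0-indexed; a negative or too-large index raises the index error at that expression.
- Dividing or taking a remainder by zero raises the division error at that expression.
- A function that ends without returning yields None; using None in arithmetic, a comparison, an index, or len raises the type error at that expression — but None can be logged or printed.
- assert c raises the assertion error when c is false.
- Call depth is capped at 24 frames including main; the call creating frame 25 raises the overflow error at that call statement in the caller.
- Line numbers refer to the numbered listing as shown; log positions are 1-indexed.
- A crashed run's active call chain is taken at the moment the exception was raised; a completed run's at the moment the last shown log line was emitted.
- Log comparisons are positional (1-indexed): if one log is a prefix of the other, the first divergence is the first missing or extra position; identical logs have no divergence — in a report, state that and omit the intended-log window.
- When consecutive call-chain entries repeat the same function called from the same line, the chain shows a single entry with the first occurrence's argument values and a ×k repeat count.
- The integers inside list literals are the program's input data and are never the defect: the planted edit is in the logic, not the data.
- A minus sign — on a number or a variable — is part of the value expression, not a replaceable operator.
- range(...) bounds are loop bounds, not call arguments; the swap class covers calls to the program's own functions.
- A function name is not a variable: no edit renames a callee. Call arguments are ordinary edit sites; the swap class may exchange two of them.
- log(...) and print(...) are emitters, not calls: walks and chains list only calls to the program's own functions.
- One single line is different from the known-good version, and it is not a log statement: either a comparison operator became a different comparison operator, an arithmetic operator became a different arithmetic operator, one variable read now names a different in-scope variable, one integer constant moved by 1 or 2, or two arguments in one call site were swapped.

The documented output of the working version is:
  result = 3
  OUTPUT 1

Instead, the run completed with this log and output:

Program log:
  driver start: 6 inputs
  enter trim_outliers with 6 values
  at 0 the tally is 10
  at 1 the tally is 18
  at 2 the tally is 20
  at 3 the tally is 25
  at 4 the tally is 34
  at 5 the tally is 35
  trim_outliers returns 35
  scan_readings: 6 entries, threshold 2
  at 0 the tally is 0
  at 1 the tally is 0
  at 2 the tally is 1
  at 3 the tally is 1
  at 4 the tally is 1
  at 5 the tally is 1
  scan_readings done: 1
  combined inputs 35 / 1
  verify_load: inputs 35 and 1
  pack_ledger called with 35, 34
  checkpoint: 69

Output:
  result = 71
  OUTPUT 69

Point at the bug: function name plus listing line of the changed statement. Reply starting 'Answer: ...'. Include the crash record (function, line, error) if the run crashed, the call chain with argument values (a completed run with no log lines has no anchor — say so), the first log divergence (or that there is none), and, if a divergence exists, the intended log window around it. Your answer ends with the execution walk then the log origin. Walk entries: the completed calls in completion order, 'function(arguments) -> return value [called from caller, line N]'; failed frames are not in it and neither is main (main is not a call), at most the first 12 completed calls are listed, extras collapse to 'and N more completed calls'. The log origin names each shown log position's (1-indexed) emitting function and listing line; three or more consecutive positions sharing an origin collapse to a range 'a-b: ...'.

Answer: the defect is in pack_ledger at line 23.
Key fact: Log line 21 is where behavior first shows: 'checkpoint: 69' appears instead of 'checkpoint: 1'.
Call chain: main.
First divergence: position 21; shown 'checkpoint: 69' vs intended 'checkpoint: 1'.
Intended log window:
  19: verify_load: inputs 35 and 1
  20: pack_ledger called with 35, 34
  21: checkpoint: 1
Execution walk:
  trim_outliers([10, 8, 2, 5, 9, 1]) -> 35  [called from main, line 36]
  scan_readings([10, 8, 2, 5, 9, 1], 2) -> 1  [called from main, line 37]
  pack_ledger(35, 34) -> 69  [called from verify_load, line 30]
  verify_load(35, 1) -> 69  [called from main, line 39]
Log line origins:
  1: from main, line 35
  2: from trim_outliers, line 2
  3-8: from trim_outliers, line 6
  9: from trim_outliers, line 7
  10: from scan_readings, line 11
  11-16: from scan_readings, line 16
  17: from scan_readings, line 17
  18: from main, line 38
  19: from verify_load, line 27
  20: from pack_ledger, line 21
  21: from main, line 40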